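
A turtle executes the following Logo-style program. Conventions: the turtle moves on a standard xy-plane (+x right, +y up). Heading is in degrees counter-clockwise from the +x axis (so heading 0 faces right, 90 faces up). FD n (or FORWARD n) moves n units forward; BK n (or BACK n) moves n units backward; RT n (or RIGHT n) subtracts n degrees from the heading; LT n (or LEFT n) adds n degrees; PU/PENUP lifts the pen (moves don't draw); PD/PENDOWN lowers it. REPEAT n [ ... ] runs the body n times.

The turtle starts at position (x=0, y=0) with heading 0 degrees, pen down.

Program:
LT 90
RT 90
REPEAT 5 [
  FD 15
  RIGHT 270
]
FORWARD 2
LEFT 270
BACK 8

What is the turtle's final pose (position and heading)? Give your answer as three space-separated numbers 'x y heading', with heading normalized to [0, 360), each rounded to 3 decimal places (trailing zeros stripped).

Answer: 7 2 0

Derivation:
Executing turtle program step by step:
Start: pos=(0,0), heading=0, pen down
LT 90: heading 0 -> 90
RT 90: heading 90 -> 0
REPEAT 5 [
  -- iteration 1/5 --
  FD 15: (0,0) -> (15,0) [heading=0, draw]
  RT 270: heading 0 -> 90
  -- iteration 2/5 --
  FD 15: (15,0) -> (15,15) [heading=90, draw]
  RT 270: heading 90 -> 180
  -- iteration 3/5 --
  FD 15: (15,15) -> (0,15) [heading=180, draw]
  RT 270: heading 180 -> 270
  -- iteration 4/5 --
  FD 15: (0,15) -> (0,0) [heading=270, draw]
  RT 270: heading 270 -> 0
  -- iteration 5/5 --
  FD 15: (0,0) -> (15,0) [heading=0, draw]
  RT 270: heading 0 -> 90
]
FD 2: (15,0) -> (15,2) [heading=90, draw]
LT 270: heading 90 -> 0
BK 8: (15,2) -> (7,2) [heading=0, draw]
Final: pos=(7,2), heading=0, 7 segment(s) drawn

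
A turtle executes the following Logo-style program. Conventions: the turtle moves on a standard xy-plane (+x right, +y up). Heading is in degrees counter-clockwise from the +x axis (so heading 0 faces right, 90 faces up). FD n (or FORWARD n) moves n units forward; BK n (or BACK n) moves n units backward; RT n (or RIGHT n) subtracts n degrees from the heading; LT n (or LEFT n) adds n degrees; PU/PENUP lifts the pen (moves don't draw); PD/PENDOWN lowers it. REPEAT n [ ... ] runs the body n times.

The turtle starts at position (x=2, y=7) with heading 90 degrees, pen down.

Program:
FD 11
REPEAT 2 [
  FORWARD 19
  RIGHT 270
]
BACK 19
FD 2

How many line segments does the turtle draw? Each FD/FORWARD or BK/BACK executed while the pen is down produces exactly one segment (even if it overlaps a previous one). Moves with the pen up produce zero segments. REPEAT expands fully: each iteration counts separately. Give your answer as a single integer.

Answer: 5

Derivation:
Executing turtle program step by step:
Start: pos=(2,7), heading=90, pen down
FD 11: (2,7) -> (2,18) [heading=90, draw]
REPEAT 2 [
  -- iteration 1/2 --
  FD 19: (2,18) -> (2,37) [heading=90, draw]
  RT 270: heading 90 -> 180
  -- iteration 2/2 --
  FD 19: (2,37) -> (-17,37) [heading=180, draw]
  RT 270: heading 180 -> 270
]
BK 19: (-17,37) -> (-17,56) [heading=270, draw]
FD 2: (-17,56) -> (-17,54) [heading=270, draw]
Final: pos=(-17,54), heading=270, 5 segment(s) drawn
Segments drawn: 5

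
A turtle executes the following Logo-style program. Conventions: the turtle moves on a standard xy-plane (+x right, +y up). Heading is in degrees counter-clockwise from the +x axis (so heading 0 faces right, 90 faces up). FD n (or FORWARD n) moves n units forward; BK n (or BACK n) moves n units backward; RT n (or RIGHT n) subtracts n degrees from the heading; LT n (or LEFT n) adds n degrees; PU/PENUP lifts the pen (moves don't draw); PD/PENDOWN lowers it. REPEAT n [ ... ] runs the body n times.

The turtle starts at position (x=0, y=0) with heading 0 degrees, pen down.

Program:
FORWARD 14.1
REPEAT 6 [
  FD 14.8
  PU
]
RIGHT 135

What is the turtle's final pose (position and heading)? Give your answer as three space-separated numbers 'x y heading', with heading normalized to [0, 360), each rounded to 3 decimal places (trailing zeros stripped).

Answer: 102.9 0 225

Derivation:
Executing turtle program step by step:
Start: pos=(0,0), heading=0, pen down
FD 14.1: (0,0) -> (14.1,0) [heading=0, draw]
REPEAT 6 [
  -- iteration 1/6 --
  FD 14.8: (14.1,0) -> (28.9,0) [heading=0, draw]
  PU: pen up
  -- iteration 2/6 --
  FD 14.8: (28.9,0) -> (43.7,0) [heading=0, move]
  PU: pen up
  -- iteration 3/6 --
  FD 14.8: (43.7,0) -> (58.5,0) [heading=0, move]
  PU: pen up
  -- iteration 4/6 --
  FD 14.8: (58.5,0) -> (73.3,0) [heading=0, move]
  PU: pen up
  -- iteration 5/6 --
  FD 14.8: (73.3,0) -> (88.1,0) [heading=0, move]
  PU: pen up
  -- iteration 6/6 --
  FD 14.8: (88.1,0) -> (102.9,0) [heading=0, move]
  PU: pen up
]
RT 135: heading 0 -> 225
Final: pos=(102.9,0), heading=225, 2 segment(s) drawn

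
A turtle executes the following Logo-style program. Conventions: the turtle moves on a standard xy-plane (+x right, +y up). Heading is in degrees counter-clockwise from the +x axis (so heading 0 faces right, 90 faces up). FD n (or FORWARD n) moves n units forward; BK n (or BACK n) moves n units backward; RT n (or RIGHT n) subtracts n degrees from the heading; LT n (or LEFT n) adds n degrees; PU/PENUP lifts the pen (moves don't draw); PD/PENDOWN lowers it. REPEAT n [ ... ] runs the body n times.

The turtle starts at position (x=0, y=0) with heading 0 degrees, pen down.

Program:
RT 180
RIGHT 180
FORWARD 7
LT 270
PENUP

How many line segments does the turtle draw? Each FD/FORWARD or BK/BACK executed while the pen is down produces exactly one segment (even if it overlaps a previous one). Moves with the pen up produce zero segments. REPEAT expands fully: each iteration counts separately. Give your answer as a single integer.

Executing turtle program step by step:
Start: pos=(0,0), heading=0, pen down
RT 180: heading 0 -> 180
RT 180: heading 180 -> 0
FD 7: (0,0) -> (7,0) [heading=0, draw]
LT 270: heading 0 -> 270
PU: pen up
Final: pos=(7,0), heading=270, 1 segment(s) drawn
Segments drawn: 1

Answer: 1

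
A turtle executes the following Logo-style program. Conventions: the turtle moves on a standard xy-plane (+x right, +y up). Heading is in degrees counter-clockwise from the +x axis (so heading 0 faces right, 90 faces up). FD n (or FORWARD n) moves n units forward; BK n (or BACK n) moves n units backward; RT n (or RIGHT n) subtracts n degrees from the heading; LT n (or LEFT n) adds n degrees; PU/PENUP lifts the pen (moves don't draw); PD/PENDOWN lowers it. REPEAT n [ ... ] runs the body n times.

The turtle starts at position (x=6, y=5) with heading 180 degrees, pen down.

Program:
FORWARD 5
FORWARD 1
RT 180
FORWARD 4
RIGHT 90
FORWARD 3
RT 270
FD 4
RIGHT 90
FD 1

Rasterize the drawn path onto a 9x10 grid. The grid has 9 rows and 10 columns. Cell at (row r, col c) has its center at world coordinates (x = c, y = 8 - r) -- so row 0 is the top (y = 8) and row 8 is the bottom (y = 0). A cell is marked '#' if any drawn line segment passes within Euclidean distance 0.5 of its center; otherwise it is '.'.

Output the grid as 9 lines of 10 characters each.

Answer: ..........
..........
..........
#######...
....#.....
....#.....
....#####.
........#.
..........

Derivation:
Segment 0: (6,5) -> (1,5)
Segment 1: (1,5) -> (0,5)
Segment 2: (0,5) -> (4,5)
Segment 3: (4,5) -> (4,2)
Segment 4: (4,2) -> (8,2)
Segment 5: (8,2) -> (8,1)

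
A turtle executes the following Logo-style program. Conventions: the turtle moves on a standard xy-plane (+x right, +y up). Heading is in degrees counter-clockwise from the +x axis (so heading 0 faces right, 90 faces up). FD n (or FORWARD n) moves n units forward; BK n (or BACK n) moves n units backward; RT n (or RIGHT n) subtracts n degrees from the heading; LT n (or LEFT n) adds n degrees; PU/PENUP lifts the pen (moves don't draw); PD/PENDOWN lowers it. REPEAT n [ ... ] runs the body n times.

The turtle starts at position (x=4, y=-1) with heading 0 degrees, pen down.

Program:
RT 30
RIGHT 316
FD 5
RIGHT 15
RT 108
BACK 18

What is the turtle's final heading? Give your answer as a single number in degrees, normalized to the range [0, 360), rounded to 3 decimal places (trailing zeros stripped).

Executing turtle program step by step:
Start: pos=(4,-1), heading=0, pen down
RT 30: heading 0 -> 330
RT 316: heading 330 -> 14
FD 5: (4,-1) -> (8.851,0.21) [heading=14, draw]
RT 15: heading 14 -> 359
RT 108: heading 359 -> 251
BK 18: (8.851,0.21) -> (14.712,17.229) [heading=251, draw]
Final: pos=(14.712,17.229), heading=251, 2 segment(s) drawn

Answer: 251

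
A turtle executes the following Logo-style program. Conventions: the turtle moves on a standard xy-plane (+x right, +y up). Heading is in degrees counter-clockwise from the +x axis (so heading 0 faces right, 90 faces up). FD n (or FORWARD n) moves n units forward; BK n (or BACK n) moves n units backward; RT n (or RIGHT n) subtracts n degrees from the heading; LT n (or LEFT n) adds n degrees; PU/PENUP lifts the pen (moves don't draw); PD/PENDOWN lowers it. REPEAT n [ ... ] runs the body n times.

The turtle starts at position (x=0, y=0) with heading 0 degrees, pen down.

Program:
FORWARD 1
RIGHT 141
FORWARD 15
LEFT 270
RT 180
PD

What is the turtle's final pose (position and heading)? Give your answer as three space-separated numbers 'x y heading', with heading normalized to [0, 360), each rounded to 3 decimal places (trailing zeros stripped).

Executing turtle program step by step:
Start: pos=(0,0), heading=0, pen down
FD 1: (0,0) -> (1,0) [heading=0, draw]
RT 141: heading 0 -> 219
FD 15: (1,0) -> (-10.657,-9.44) [heading=219, draw]
LT 270: heading 219 -> 129
RT 180: heading 129 -> 309
PD: pen down
Final: pos=(-10.657,-9.44), heading=309, 2 segment(s) drawn

Answer: -10.657 -9.44 309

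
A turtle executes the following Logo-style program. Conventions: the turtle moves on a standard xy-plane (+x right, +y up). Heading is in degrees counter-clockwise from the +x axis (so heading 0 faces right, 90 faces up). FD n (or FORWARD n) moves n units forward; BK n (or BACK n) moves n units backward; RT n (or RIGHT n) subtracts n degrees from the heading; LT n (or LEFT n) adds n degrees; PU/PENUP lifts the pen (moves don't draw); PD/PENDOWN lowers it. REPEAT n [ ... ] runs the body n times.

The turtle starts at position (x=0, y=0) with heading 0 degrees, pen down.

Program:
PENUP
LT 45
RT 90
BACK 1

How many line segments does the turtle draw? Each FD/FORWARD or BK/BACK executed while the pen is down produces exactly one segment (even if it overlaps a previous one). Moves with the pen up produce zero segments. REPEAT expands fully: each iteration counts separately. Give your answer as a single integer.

Executing turtle program step by step:
Start: pos=(0,0), heading=0, pen down
PU: pen up
LT 45: heading 0 -> 45
RT 90: heading 45 -> 315
BK 1: (0,0) -> (-0.707,0.707) [heading=315, move]
Final: pos=(-0.707,0.707), heading=315, 0 segment(s) drawn
Segments drawn: 0

Answer: 0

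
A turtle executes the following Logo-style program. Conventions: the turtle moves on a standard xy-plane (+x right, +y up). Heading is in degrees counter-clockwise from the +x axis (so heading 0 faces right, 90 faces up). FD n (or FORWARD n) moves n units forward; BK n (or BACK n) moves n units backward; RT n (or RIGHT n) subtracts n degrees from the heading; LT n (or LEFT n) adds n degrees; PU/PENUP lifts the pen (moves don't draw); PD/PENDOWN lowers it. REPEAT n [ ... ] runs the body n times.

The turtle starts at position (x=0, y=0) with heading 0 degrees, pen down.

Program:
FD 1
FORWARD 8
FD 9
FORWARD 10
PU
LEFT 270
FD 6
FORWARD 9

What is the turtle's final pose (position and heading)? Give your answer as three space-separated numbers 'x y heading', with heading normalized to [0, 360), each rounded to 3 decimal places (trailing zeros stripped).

Answer: 28 -15 270

Derivation:
Executing turtle program step by step:
Start: pos=(0,0), heading=0, pen down
FD 1: (0,0) -> (1,0) [heading=0, draw]
FD 8: (1,0) -> (9,0) [heading=0, draw]
FD 9: (9,0) -> (18,0) [heading=0, draw]
FD 10: (18,0) -> (28,0) [heading=0, draw]
PU: pen up
LT 270: heading 0 -> 270
FD 6: (28,0) -> (28,-6) [heading=270, move]
FD 9: (28,-6) -> (28,-15) [heading=270, move]
Final: pos=(28,-15), heading=270, 4 segment(s) drawn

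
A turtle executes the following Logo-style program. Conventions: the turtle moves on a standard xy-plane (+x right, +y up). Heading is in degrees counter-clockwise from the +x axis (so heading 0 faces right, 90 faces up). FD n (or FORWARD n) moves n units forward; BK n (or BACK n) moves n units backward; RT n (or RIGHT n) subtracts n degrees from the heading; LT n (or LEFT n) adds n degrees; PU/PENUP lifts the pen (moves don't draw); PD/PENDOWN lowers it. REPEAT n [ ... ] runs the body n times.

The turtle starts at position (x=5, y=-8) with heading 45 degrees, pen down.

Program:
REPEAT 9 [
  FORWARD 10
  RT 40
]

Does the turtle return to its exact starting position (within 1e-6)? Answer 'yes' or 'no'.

Executing turtle program step by step:
Start: pos=(5,-8), heading=45, pen down
REPEAT 9 [
  -- iteration 1/9 --
  FD 10: (5,-8) -> (12.071,-0.929) [heading=45, draw]
  RT 40: heading 45 -> 5
  -- iteration 2/9 --
  FD 10: (12.071,-0.929) -> (22.033,-0.057) [heading=5, draw]
  RT 40: heading 5 -> 325
  -- iteration 3/9 --
  FD 10: (22.033,-0.057) -> (30.225,-5.793) [heading=325, draw]
  RT 40: heading 325 -> 285
  -- iteration 4/9 --
  FD 10: (30.225,-5.793) -> (32.813,-15.452) [heading=285, draw]
  RT 40: heading 285 -> 245
  -- iteration 5/9 --
  FD 10: (32.813,-15.452) -> (28.587,-24.515) [heading=245, draw]
  RT 40: heading 245 -> 205
  -- iteration 6/9 --
  FD 10: (28.587,-24.515) -> (19.523,-28.742) [heading=205, draw]
  RT 40: heading 205 -> 165
  -- iteration 7/9 --
  FD 10: (19.523,-28.742) -> (9.864,-26.153) [heading=165, draw]
  RT 40: heading 165 -> 125
  -- iteration 8/9 --
  FD 10: (9.864,-26.153) -> (4.128,-17.962) [heading=125, draw]
  RT 40: heading 125 -> 85
  -- iteration 9/9 --
  FD 10: (4.128,-17.962) -> (5,-8) [heading=85, draw]
  RT 40: heading 85 -> 45
]
Final: pos=(5,-8), heading=45, 9 segment(s) drawn

Start position: (5, -8)
Final position: (5, -8)
Distance = 0; < 1e-6 -> CLOSED

Answer: yes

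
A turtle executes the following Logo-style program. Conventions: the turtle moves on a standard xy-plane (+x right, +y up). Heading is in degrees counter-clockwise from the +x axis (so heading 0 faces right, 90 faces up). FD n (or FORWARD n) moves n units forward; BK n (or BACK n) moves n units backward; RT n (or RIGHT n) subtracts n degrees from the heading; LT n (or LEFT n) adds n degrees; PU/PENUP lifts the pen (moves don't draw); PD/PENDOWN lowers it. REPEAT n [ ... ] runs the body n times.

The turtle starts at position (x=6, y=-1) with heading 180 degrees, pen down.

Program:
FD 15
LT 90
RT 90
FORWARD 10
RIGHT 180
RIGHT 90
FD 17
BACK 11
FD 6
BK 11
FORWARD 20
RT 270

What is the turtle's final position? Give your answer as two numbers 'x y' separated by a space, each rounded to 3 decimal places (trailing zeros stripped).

Answer: -19 -22

Derivation:
Executing turtle program step by step:
Start: pos=(6,-1), heading=180, pen down
FD 15: (6,-1) -> (-9,-1) [heading=180, draw]
LT 90: heading 180 -> 270
RT 90: heading 270 -> 180
FD 10: (-9,-1) -> (-19,-1) [heading=180, draw]
RT 180: heading 180 -> 0
RT 90: heading 0 -> 270
FD 17: (-19,-1) -> (-19,-18) [heading=270, draw]
BK 11: (-19,-18) -> (-19,-7) [heading=270, draw]
FD 6: (-19,-7) -> (-19,-13) [heading=270, draw]
BK 11: (-19,-13) -> (-19,-2) [heading=270, draw]
FD 20: (-19,-2) -> (-19,-22) [heading=270, draw]
RT 270: heading 270 -> 0
Final: pos=(-19,-22), heading=0, 7 segment(s) drawn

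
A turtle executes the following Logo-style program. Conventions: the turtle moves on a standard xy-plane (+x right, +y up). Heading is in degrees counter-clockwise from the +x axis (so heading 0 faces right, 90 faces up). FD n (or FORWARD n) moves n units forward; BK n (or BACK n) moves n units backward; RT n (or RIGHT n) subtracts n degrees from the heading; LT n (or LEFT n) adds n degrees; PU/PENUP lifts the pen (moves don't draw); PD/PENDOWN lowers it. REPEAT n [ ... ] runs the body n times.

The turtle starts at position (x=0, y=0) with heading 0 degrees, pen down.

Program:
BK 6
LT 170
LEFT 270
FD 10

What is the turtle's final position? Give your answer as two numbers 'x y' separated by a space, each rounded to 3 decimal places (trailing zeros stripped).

Executing turtle program step by step:
Start: pos=(0,0), heading=0, pen down
BK 6: (0,0) -> (-6,0) [heading=0, draw]
LT 170: heading 0 -> 170
LT 270: heading 170 -> 80
FD 10: (-6,0) -> (-4.264,9.848) [heading=80, draw]
Final: pos=(-4.264,9.848), heading=80, 2 segment(s) drawn

Answer: -4.264 9.848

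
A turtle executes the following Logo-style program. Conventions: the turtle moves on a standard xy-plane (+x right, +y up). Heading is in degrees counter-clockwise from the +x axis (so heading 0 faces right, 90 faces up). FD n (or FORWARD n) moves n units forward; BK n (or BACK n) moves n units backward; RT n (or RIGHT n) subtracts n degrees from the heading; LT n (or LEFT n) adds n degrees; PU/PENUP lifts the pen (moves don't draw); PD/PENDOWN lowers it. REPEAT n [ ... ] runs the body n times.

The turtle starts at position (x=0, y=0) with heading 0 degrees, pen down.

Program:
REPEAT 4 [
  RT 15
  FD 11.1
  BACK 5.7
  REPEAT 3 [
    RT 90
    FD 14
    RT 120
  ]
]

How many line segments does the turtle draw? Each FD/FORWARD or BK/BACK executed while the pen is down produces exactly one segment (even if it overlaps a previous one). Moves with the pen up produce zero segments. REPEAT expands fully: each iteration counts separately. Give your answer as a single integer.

Executing turtle program step by step:
Start: pos=(0,0), heading=0, pen down
REPEAT 4 [
  -- iteration 1/4 --
  RT 15: heading 0 -> 345
  FD 11.1: (0,0) -> (10.722,-2.873) [heading=345, draw]
  BK 5.7: (10.722,-2.873) -> (5.216,-1.398) [heading=345, draw]
  REPEAT 3 [
    -- iteration 1/3 --
    RT 90: heading 345 -> 255
    FD 14: (5.216,-1.398) -> (1.593,-14.921) [heading=255, draw]
    RT 120: heading 255 -> 135
    -- iteration 2/3 --
    RT 90: heading 135 -> 45
    FD 14: (1.593,-14.921) -> (11.492,-5.021) [heading=45, draw]
    RT 120: heading 45 -> 285
    -- iteration 3/3 --
    RT 90: heading 285 -> 195
    FD 14: (11.492,-5.021) -> (-2.031,-8.645) [heading=195, draw]
    RT 120: heading 195 -> 75
  ]
  -- iteration 2/4 --
  RT 15: heading 75 -> 60
  FD 11.1: (-2.031,-8.645) -> (3.519,0.968) [heading=60, draw]
  BK 5.7: (3.519,0.968) -> (0.669,-3.968) [heading=60, draw]
  REPEAT 3 [
    -- iteration 1/3 --
    RT 90: heading 60 -> 330
    FD 14: (0.669,-3.968) -> (12.793,-10.968) [heading=330, draw]
    RT 120: heading 330 -> 210
    -- iteration 2/3 --
    RT 90: heading 210 -> 120
    FD 14: (12.793,-10.968) -> (5.793,1.156) [heading=120, draw]
    RT 120: heading 120 -> 0
    -- iteration 3/3 --
    RT 90: heading 0 -> 270
    FD 14: (5.793,1.156) -> (5.793,-12.844) [heading=270, draw]
    RT 120: heading 270 -> 150
  ]
  -- iteration 3/4 --
  RT 15: heading 150 -> 135
  FD 11.1: (5.793,-12.844) -> (-2.055,-4.995) [heading=135, draw]
  BK 5.7: (-2.055,-4.995) -> (1.975,-9.025) [heading=135, draw]
  REPEAT 3 [
    -- iteration 1/3 --
    RT 90: heading 135 -> 45
    FD 14: (1.975,-9.025) -> (11.875,0.874) [heading=45, draw]
    RT 120: heading 45 -> 285
    -- iteration 2/3 --
    RT 90: heading 285 -> 195
    FD 14: (11.875,0.874) -> (-1.648,-2.749) [heading=195, draw]
    RT 120: heading 195 -> 75
    -- iteration 3/3 --
    RT 90: heading 75 -> 345
    FD 14: (-1.648,-2.749) -> (11.875,-6.373) [heading=345, draw]
    RT 120: heading 345 -> 225
  ]
  -- iteration 4/4 --
  RT 15: heading 225 -> 210
  FD 11.1: (11.875,-6.373) -> (2.262,-11.923) [heading=210, draw]
  BK 5.7: (2.262,-11.923) -> (7.198,-9.073) [heading=210, draw]
  REPEAT 3 [
    -- iteration 1/3 --
    RT 90: heading 210 -> 120
    FD 14: (7.198,-9.073) -> (0.198,3.052) [heading=120, draw]
    RT 120: heading 120 -> 0
    -- iteration 2/3 --
    RT 90: heading 0 -> 270
    FD 14: (0.198,3.052) -> (0.198,-10.948) [heading=270, draw]
    RT 120: heading 270 -> 150
    -- iteration 3/3 --
    RT 90: heading 150 -> 60
    FD 14: (0.198,-10.948) -> (7.198,1.176) [heading=60, draw]
    RT 120: heading 60 -> 300
  ]
]
Final: pos=(7.198,1.176), heading=300, 20 segment(s) drawn
Segments drawn: 20

Answer: 20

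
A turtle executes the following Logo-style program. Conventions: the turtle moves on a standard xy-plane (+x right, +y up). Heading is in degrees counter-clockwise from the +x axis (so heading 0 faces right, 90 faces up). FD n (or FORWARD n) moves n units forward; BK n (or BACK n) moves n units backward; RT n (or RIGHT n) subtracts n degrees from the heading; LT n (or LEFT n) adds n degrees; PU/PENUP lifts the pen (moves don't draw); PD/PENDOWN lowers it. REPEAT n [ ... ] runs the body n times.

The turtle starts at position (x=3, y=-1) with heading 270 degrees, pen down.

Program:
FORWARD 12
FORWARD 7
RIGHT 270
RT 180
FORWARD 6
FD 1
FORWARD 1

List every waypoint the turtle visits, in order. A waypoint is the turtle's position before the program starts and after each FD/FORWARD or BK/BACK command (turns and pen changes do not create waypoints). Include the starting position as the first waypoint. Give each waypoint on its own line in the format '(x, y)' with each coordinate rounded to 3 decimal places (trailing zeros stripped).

Answer: (3, -1)
(3, -13)
(3, -20)
(-3, -20)
(-4, -20)
(-5, -20)

Derivation:
Executing turtle program step by step:
Start: pos=(3,-1), heading=270, pen down
FD 12: (3,-1) -> (3,-13) [heading=270, draw]
FD 7: (3,-13) -> (3,-20) [heading=270, draw]
RT 270: heading 270 -> 0
RT 180: heading 0 -> 180
FD 6: (3,-20) -> (-3,-20) [heading=180, draw]
FD 1: (-3,-20) -> (-4,-20) [heading=180, draw]
FD 1: (-4,-20) -> (-5,-20) [heading=180, draw]
Final: pos=(-5,-20), heading=180, 5 segment(s) drawn
Waypoints (6 total):
(3, -1)
(3, -13)
(3, -20)
(-3, -20)
(-4, -20)
(-5, -20)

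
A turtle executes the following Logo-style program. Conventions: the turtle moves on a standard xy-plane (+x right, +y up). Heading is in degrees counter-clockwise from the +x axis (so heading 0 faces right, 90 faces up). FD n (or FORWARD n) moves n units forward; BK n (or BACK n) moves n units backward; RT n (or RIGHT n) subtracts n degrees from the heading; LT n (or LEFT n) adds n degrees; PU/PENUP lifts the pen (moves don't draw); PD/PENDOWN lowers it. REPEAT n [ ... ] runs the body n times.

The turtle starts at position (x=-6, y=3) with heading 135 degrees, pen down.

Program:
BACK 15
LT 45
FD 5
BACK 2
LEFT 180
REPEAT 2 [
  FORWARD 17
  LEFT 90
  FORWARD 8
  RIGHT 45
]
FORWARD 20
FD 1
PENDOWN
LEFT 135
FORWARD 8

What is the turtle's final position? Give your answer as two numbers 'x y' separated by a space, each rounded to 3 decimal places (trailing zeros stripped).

Executing turtle program step by step:
Start: pos=(-6,3), heading=135, pen down
BK 15: (-6,3) -> (4.607,-7.607) [heading=135, draw]
LT 45: heading 135 -> 180
FD 5: (4.607,-7.607) -> (-0.393,-7.607) [heading=180, draw]
BK 2: (-0.393,-7.607) -> (1.607,-7.607) [heading=180, draw]
LT 180: heading 180 -> 0
REPEAT 2 [
  -- iteration 1/2 --
  FD 17: (1.607,-7.607) -> (18.607,-7.607) [heading=0, draw]
  LT 90: heading 0 -> 90
  FD 8: (18.607,-7.607) -> (18.607,0.393) [heading=90, draw]
  RT 45: heading 90 -> 45
  -- iteration 2/2 --
  FD 17: (18.607,0.393) -> (30.627,12.414) [heading=45, draw]
  LT 90: heading 45 -> 135
  FD 8: (30.627,12.414) -> (24.971,18.071) [heading=135, draw]
  RT 45: heading 135 -> 90
]
FD 20: (24.971,18.071) -> (24.971,38.071) [heading=90, draw]
FD 1: (24.971,38.071) -> (24.971,39.071) [heading=90, draw]
PD: pen down
LT 135: heading 90 -> 225
FD 8: (24.971,39.071) -> (19.314,33.414) [heading=225, draw]
Final: pos=(19.314,33.414), heading=225, 10 segment(s) drawn

Answer: 19.314 33.414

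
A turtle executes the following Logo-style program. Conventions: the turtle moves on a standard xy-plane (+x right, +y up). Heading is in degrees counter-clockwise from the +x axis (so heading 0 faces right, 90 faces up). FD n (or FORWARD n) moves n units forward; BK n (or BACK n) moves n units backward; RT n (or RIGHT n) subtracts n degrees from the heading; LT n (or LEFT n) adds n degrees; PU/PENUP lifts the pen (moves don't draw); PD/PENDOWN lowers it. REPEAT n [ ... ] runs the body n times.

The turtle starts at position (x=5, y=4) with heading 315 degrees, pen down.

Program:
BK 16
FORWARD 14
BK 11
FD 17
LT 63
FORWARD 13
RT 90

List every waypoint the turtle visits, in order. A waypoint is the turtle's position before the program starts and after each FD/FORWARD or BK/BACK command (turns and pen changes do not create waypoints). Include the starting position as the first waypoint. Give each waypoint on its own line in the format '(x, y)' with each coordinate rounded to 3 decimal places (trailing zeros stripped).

Answer: (5, 4)
(-6.314, 15.314)
(3.586, 5.414)
(-4.192, 13.192)
(7.828, 1.172)
(20.192, 5.189)

Derivation:
Executing turtle program step by step:
Start: pos=(5,4), heading=315, pen down
BK 16: (5,4) -> (-6.314,15.314) [heading=315, draw]
FD 14: (-6.314,15.314) -> (3.586,5.414) [heading=315, draw]
BK 11: (3.586,5.414) -> (-4.192,13.192) [heading=315, draw]
FD 17: (-4.192,13.192) -> (7.828,1.172) [heading=315, draw]
LT 63: heading 315 -> 18
FD 13: (7.828,1.172) -> (20.192,5.189) [heading=18, draw]
RT 90: heading 18 -> 288
Final: pos=(20.192,5.189), heading=288, 5 segment(s) drawn
Waypoints (6 total):
(5, 4)
(-6.314, 15.314)
(3.586, 5.414)
(-4.192, 13.192)
(7.828, 1.172)
(20.192, 5.189)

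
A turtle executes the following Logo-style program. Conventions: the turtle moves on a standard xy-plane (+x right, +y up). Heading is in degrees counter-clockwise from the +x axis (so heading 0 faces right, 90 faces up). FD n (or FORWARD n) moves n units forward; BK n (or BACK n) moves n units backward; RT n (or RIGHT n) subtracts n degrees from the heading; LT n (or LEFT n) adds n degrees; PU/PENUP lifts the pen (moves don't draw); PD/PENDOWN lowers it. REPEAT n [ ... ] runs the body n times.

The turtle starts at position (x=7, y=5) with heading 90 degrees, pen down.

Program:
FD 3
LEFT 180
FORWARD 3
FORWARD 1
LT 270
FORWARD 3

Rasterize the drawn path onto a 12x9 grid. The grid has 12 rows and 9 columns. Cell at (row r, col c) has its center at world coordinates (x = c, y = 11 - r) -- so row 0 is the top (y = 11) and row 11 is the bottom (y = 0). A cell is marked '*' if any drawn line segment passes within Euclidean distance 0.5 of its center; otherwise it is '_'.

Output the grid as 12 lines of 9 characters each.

Answer: _________
_________
_________
_______*_
_______*_
_______*_
_______*_
____****_
_________
_________
_________
_________

Derivation:
Segment 0: (7,5) -> (7,8)
Segment 1: (7,8) -> (7,5)
Segment 2: (7,5) -> (7,4)
Segment 3: (7,4) -> (4,4)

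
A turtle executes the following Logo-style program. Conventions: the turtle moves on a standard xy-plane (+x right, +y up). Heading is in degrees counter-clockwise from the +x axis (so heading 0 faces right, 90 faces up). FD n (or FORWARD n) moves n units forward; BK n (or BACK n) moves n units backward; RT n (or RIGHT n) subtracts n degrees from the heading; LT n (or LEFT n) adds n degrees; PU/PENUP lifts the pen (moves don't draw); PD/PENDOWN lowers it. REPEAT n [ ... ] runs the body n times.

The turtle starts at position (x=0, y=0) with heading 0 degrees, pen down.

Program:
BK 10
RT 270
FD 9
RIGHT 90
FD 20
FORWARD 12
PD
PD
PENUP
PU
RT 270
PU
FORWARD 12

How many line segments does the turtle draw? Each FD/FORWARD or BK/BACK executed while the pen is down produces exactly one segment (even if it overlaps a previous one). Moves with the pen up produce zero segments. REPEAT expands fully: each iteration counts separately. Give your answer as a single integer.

Executing turtle program step by step:
Start: pos=(0,0), heading=0, pen down
BK 10: (0,0) -> (-10,0) [heading=0, draw]
RT 270: heading 0 -> 90
FD 9: (-10,0) -> (-10,9) [heading=90, draw]
RT 90: heading 90 -> 0
FD 20: (-10,9) -> (10,9) [heading=0, draw]
FD 12: (10,9) -> (22,9) [heading=0, draw]
PD: pen down
PD: pen down
PU: pen up
PU: pen up
RT 270: heading 0 -> 90
PU: pen up
FD 12: (22,9) -> (22,21) [heading=90, move]
Final: pos=(22,21), heading=90, 4 segment(s) drawn
Segments drawn: 4

Answer: 4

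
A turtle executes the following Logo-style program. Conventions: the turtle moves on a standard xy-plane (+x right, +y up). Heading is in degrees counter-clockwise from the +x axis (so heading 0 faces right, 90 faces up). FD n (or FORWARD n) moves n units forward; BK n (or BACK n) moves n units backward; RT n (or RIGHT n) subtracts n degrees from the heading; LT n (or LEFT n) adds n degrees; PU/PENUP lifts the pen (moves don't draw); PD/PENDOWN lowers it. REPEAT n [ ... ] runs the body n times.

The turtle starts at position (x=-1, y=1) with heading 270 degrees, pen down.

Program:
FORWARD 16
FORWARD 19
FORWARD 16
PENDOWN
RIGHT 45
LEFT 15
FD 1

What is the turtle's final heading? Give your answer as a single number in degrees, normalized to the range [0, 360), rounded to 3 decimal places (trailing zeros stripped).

Executing turtle program step by step:
Start: pos=(-1,1), heading=270, pen down
FD 16: (-1,1) -> (-1,-15) [heading=270, draw]
FD 19: (-1,-15) -> (-1,-34) [heading=270, draw]
FD 16: (-1,-34) -> (-1,-50) [heading=270, draw]
PD: pen down
RT 45: heading 270 -> 225
LT 15: heading 225 -> 240
FD 1: (-1,-50) -> (-1.5,-50.866) [heading=240, draw]
Final: pos=(-1.5,-50.866), heading=240, 4 segment(s) drawn

Answer: 240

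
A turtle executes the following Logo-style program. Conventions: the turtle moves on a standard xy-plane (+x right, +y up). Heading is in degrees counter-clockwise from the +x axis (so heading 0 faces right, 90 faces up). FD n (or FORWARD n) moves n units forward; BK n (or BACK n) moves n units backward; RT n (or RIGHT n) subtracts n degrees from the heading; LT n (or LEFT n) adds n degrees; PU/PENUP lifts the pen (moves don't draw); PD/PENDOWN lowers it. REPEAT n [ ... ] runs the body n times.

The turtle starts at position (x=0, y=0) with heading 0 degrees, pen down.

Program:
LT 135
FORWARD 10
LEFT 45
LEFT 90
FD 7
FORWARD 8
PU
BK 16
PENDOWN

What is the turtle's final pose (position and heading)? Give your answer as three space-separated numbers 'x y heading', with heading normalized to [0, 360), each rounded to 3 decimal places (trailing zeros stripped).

Answer: -7.071 8.071 270

Derivation:
Executing turtle program step by step:
Start: pos=(0,0), heading=0, pen down
LT 135: heading 0 -> 135
FD 10: (0,0) -> (-7.071,7.071) [heading=135, draw]
LT 45: heading 135 -> 180
LT 90: heading 180 -> 270
FD 7: (-7.071,7.071) -> (-7.071,0.071) [heading=270, draw]
FD 8: (-7.071,0.071) -> (-7.071,-7.929) [heading=270, draw]
PU: pen up
BK 16: (-7.071,-7.929) -> (-7.071,8.071) [heading=270, move]
PD: pen down
Final: pos=(-7.071,8.071), heading=270, 3 segment(s) drawn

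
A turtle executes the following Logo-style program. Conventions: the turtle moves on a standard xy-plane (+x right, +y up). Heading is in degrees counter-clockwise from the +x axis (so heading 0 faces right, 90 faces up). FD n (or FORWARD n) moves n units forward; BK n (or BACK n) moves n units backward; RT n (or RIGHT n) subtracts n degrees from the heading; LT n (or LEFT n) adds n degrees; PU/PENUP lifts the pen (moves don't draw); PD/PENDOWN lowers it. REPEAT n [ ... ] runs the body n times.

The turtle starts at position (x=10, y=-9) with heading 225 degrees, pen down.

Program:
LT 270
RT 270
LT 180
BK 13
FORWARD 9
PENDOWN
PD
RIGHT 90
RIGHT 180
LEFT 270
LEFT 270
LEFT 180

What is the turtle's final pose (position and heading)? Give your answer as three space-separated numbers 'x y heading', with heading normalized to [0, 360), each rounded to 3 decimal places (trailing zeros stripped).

Executing turtle program step by step:
Start: pos=(10,-9), heading=225, pen down
LT 270: heading 225 -> 135
RT 270: heading 135 -> 225
LT 180: heading 225 -> 45
BK 13: (10,-9) -> (0.808,-18.192) [heading=45, draw]
FD 9: (0.808,-18.192) -> (7.172,-11.828) [heading=45, draw]
PD: pen down
PD: pen down
RT 90: heading 45 -> 315
RT 180: heading 315 -> 135
LT 270: heading 135 -> 45
LT 270: heading 45 -> 315
LT 180: heading 315 -> 135
Final: pos=(7.172,-11.828), heading=135, 2 segment(s) drawn

Answer: 7.172 -11.828 135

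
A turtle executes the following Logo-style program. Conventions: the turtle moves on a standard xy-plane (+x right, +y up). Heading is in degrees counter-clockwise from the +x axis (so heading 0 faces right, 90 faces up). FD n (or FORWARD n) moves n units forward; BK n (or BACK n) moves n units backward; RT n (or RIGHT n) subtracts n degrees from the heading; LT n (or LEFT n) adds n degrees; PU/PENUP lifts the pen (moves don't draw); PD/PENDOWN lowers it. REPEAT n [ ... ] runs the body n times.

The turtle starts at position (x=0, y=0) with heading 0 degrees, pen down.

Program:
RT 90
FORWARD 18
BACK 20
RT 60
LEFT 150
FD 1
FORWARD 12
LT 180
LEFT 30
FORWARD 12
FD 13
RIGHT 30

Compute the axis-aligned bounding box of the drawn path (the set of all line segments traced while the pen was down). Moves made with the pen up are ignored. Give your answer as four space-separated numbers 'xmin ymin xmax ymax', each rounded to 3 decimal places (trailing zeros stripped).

Executing turtle program step by step:
Start: pos=(0,0), heading=0, pen down
RT 90: heading 0 -> 270
FD 18: (0,0) -> (0,-18) [heading=270, draw]
BK 20: (0,-18) -> (0,2) [heading=270, draw]
RT 60: heading 270 -> 210
LT 150: heading 210 -> 0
FD 1: (0,2) -> (1,2) [heading=0, draw]
FD 12: (1,2) -> (13,2) [heading=0, draw]
LT 180: heading 0 -> 180
LT 30: heading 180 -> 210
FD 12: (13,2) -> (2.608,-4) [heading=210, draw]
FD 13: (2.608,-4) -> (-8.651,-10.5) [heading=210, draw]
RT 30: heading 210 -> 180
Final: pos=(-8.651,-10.5), heading=180, 6 segment(s) drawn

Segment endpoints: x in {-8.651, 0, 0, 0, 1, 2.608, 13}, y in {-18, -10.5, -4, 0, 2}
xmin=-8.651, ymin=-18, xmax=13, ymax=2

Answer: -8.651 -18 13 2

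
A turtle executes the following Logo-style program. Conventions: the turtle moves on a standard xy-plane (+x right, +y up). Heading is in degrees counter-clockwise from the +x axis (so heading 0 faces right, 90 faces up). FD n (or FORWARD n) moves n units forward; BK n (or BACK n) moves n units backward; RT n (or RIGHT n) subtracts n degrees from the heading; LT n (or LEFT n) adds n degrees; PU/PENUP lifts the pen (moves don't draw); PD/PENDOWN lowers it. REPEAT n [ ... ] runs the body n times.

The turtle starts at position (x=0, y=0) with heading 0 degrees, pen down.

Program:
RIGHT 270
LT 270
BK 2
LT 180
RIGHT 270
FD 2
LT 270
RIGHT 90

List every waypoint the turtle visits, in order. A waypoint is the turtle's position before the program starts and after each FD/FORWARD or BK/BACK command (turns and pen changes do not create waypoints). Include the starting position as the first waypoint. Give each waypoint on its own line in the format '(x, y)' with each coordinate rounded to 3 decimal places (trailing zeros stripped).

Executing turtle program step by step:
Start: pos=(0,0), heading=0, pen down
RT 270: heading 0 -> 90
LT 270: heading 90 -> 0
BK 2: (0,0) -> (-2,0) [heading=0, draw]
LT 180: heading 0 -> 180
RT 270: heading 180 -> 270
FD 2: (-2,0) -> (-2,-2) [heading=270, draw]
LT 270: heading 270 -> 180
RT 90: heading 180 -> 90
Final: pos=(-2,-2), heading=90, 2 segment(s) drawn
Waypoints (3 total):
(0, 0)
(-2, 0)
(-2, -2)

Answer: (0, 0)
(-2, 0)
(-2, -2)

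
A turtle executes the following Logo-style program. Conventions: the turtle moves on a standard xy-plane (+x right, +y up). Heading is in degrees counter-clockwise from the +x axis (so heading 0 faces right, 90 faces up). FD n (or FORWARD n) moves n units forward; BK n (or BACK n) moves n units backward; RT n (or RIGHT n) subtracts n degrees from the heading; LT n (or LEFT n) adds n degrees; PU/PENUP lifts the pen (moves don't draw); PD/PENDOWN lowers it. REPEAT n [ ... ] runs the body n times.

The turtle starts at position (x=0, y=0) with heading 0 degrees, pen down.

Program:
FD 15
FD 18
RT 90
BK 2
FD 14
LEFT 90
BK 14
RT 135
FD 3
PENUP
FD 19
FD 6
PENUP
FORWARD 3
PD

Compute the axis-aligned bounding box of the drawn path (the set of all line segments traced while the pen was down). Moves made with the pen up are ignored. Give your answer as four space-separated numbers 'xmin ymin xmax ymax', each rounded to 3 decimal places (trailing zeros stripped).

Executing turtle program step by step:
Start: pos=(0,0), heading=0, pen down
FD 15: (0,0) -> (15,0) [heading=0, draw]
FD 18: (15,0) -> (33,0) [heading=0, draw]
RT 90: heading 0 -> 270
BK 2: (33,0) -> (33,2) [heading=270, draw]
FD 14: (33,2) -> (33,-12) [heading=270, draw]
LT 90: heading 270 -> 0
BK 14: (33,-12) -> (19,-12) [heading=0, draw]
RT 135: heading 0 -> 225
FD 3: (19,-12) -> (16.879,-14.121) [heading=225, draw]
PU: pen up
FD 19: (16.879,-14.121) -> (3.444,-27.556) [heading=225, move]
FD 6: (3.444,-27.556) -> (-0.799,-31.799) [heading=225, move]
PU: pen up
FD 3: (-0.799,-31.799) -> (-2.92,-33.92) [heading=225, move]
PD: pen down
Final: pos=(-2.92,-33.92), heading=225, 6 segment(s) drawn

Segment endpoints: x in {0, 15, 16.879, 19, 33}, y in {-14.121, -12, 0, 2}
xmin=0, ymin=-14.121, xmax=33, ymax=2

Answer: 0 -14.121 33 2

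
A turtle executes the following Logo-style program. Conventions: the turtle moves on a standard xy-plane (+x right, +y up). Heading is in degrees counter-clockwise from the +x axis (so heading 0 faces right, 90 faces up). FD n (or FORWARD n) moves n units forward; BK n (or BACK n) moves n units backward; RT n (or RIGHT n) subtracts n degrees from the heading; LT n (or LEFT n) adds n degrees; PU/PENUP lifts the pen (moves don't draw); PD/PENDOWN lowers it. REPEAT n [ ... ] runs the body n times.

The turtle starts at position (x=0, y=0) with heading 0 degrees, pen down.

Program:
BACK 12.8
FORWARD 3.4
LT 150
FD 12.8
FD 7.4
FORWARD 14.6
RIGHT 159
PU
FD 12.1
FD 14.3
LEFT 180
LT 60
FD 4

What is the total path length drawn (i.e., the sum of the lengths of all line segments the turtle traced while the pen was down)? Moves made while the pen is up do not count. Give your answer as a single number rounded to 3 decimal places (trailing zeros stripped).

Answer: 51

Derivation:
Executing turtle program step by step:
Start: pos=(0,0), heading=0, pen down
BK 12.8: (0,0) -> (-12.8,0) [heading=0, draw]
FD 3.4: (-12.8,0) -> (-9.4,0) [heading=0, draw]
LT 150: heading 0 -> 150
FD 12.8: (-9.4,0) -> (-20.485,6.4) [heading=150, draw]
FD 7.4: (-20.485,6.4) -> (-26.894,10.1) [heading=150, draw]
FD 14.6: (-26.894,10.1) -> (-39.538,17.4) [heading=150, draw]
RT 159: heading 150 -> 351
PU: pen up
FD 12.1: (-39.538,17.4) -> (-27.587,15.507) [heading=351, move]
FD 14.3: (-27.587,15.507) -> (-13.463,13.27) [heading=351, move]
LT 180: heading 351 -> 171
LT 60: heading 171 -> 231
FD 4: (-13.463,13.27) -> (-15.98,10.162) [heading=231, move]
Final: pos=(-15.98,10.162), heading=231, 5 segment(s) drawn

Segment lengths:
  seg 1: (0,0) -> (-12.8,0), length = 12.8
  seg 2: (-12.8,0) -> (-9.4,0), length = 3.4
  seg 3: (-9.4,0) -> (-20.485,6.4), length = 12.8
  seg 4: (-20.485,6.4) -> (-26.894,10.1), length = 7.4
  seg 5: (-26.894,10.1) -> (-39.538,17.4), length = 14.6
Total = 51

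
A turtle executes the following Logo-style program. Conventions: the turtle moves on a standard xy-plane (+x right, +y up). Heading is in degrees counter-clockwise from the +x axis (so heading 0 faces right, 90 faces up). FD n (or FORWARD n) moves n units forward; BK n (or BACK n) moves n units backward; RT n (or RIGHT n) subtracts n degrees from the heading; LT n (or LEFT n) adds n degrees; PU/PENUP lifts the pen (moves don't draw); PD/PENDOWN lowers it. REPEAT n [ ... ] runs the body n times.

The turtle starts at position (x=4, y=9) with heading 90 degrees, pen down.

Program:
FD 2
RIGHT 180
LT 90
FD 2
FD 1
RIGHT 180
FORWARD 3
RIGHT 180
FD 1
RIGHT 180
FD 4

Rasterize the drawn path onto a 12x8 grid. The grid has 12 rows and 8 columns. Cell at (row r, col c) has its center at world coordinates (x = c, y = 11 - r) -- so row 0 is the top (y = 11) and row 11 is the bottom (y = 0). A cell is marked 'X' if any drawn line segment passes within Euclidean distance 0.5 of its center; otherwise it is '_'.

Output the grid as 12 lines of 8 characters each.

Segment 0: (4,9) -> (4,11)
Segment 1: (4,11) -> (6,11)
Segment 2: (6,11) -> (7,11)
Segment 3: (7,11) -> (4,11)
Segment 4: (4,11) -> (5,11)
Segment 5: (5,11) -> (1,11)

Answer: _XXXXXXX
____X___
____X___
________
________
________
________
________
________
________
________
________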